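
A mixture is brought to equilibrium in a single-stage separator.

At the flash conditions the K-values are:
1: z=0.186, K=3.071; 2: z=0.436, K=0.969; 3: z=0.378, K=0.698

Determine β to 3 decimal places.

Rachford–Rice: g(β) = Σ zᵢ(Kᵢ−1)/(1+β(Kᵢ−1)) = 0.
g(0) = ΣzᵢKᵢ − 1 = 0.258 and g(1) = 1 − Σzᵢ/Kᵢ = -0.052, so a root lies in (0, 1).
Iterate (Newton) starting at β = 0.35:
  β = 0.350: g = 0.0820, g' = -0.312 → β = 0.613
  β = 0.613: g = 0.0158, g' = -0.207 → β = 0.690
  β = 0.690: g = 0.0007, g' = -0.191 → β = 0.693
Converged at β = 0.693.

β = 0.693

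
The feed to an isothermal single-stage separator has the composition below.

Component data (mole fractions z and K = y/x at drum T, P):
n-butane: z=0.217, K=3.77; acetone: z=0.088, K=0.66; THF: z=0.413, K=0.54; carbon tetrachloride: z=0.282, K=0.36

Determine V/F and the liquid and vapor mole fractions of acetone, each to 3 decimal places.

Newton–Raphson from V/F = 0.53:
  V/F = 0.530: g = -0.3173, g' = -0.706 → V/F = 0.080
  V/F = 0.080: g = 0.0732, g' = -1.347 → V/F = 0.135
  V/F = 0.135: g = 0.0062, g' = -1.132 → V/F = 0.140
Converged at V/F = 0.140.
Compositions from xᵢ = zᵢ/(1+V/F(Kᵢ−1)), yᵢ = Kᵢxᵢ:
  n-butane: x = 0.156, y = 0.589
  acetone: x = 0.092, y = 0.061
  THF: x = 0.442, y = 0.238
  carbon tetrachloride: x = 0.310, y = 0.112

V/F = 0.140, x_acetone = 0.092, y_acetone = 0.061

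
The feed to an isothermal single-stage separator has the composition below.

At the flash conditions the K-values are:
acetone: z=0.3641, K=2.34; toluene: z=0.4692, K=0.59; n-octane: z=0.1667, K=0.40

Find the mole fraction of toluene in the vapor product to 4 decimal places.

y_toluene = 0.3176

Let ψ = V/F and solve Σ zᵢ(Kᵢ−1)/(1+ψ(Kᵢ−1)) = 0.
g(0) = ΣzᵢKᵢ − 1 = 0.1955 and g(1) = 1 − Σzᵢ/Kᵢ = -0.3676, so a root lies in (0, 1).
Newton iteration, ψ⁰ = 0.5:
  ψ = 0.5000: g = -0.09271, g' = -0.4817 → ψ = 0.3075
  ψ = 0.3075: g = 0.00273, g' = -0.5214 → ψ = 0.3128
Converged at ψ = 0.3128.
Compositions from xᵢ = zᵢ/(1+ψ(Kᵢ−1)), yᵢ = Kᵢxᵢ:
  acetone: x = 0.2566, y = 0.6004
  toluene: x = 0.5382, y = 0.3176
  n-octane: x = 0.2052, y = 0.0821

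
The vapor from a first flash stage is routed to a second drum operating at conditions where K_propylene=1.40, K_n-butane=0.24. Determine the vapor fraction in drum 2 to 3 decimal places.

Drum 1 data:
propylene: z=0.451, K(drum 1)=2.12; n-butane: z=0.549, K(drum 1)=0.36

Drum 1:
Binary case is linear: z₁(K₁−1)(1+ψ₁(K₂−1)) + z₂(K₂−1)(1+ψ₁(K₁−1)) = 0
⇒ ψ₁ = [z₁(K₁−1)+z₂(K₂−1)] / [−(K₁−1)(K₂−1)] = 0.1538/0.7168 = 0.215
Drum-1 compositions:
  propylene: x = 0.364, y = 0.771
  n-butane: x = 0.636, y = 0.229
Drum-2 feed = drum-1 vapor: z₂ = (0.7709, 0.2291).
Drum 2:
Material balance + equilibrium reduce to Σ zᵢ(Kᵢ−1)/(1+ψ₂(Kᵢ−1)) = 0.
Feasibility: ΣzᵢKᵢ = 1.134, Σzᵢ/Kᵢ = 1.505 — both > 1, two phases present.
Newton iteration, ψ₂⁰ = 0.5:
  ψ₂ = 0.500: g = -0.0239, g' = -0.430 → ψ₂ = 0.445
  ψ₂ = 0.445: g = -0.0011, g' = -0.391 → ψ₂ = 0.442
Converged at ψ₂ = 0.442.
  propylene: x = 0.655, y = 0.917
  n-butane: x = 0.345, y = 0.083

V/F (drum 2) = 0.442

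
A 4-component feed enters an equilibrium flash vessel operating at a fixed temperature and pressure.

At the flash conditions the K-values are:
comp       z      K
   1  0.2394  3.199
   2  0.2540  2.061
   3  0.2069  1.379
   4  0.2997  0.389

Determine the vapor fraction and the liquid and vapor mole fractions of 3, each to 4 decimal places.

ψ = 0.8549, x_3 = 0.1563, y_3 = 0.2155

Rachford–Rice: g(ψ) = Σ zᵢ(Kᵢ−1)/(1+ψ(Kᵢ−1)) = 0.
g(0) = ΣzᵢKᵢ − 1 = 0.6912 and g(1) = 1 − Σzᵢ/Kᵢ = -0.1186, so a root lies in (0, 1).
Iterate (Newton) starting at ψ = 0.69:
  ψ = 0.6900: g = 0.11029, g' = -0.6311 → ψ = 0.8648
  ψ = 0.8648: g = -0.00723, g' = -0.7351 → ψ = 0.8549
Converged at ψ = 0.8549.
Compositions from xᵢ = zᵢ/(1+ψ(Kᵢ−1)), yᵢ = Kᵢxᵢ:
  1: x = 0.0831, y = 0.2659
  2: x = 0.1332, y = 0.2745
  3: x = 0.1563, y = 0.2155
  4: x = 0.6274, y = 0.2441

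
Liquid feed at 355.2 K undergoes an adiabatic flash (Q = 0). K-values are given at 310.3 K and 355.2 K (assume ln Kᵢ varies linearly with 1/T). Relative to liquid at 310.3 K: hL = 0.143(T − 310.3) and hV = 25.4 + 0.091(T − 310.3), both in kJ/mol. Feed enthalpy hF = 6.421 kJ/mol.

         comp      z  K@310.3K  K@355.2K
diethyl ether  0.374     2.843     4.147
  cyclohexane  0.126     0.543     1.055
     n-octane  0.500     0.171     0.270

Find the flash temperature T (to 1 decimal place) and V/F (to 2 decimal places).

Adiabatic flash: solve Rachford–Rice at each trial T, then check hF = ψ·hV(T) + (1−ψ)·hL(T).
  T = 310.3 K: K = (2.843, 0.543, 0.171), RR gives ψ = 0.154, H_out = 3.907 kJ/mol
  T = 355.2 K: K = (4.147, 1.055, 0.270), RR gives ψ = 0.410, H_out = 15.873 kJ/mol
  T = 332.8 K: K = (3.479, 0.775, 0.218), RR gives ψ = 0.293, H_out = 10.312 kJ/mol
  T = 321.6 K: K = (3.158, 0.653, 0.194), RR gives ψ = 0.228, H_out = 7.269 kJ/mol
  T = 316.0 K: K = (3.000, 0.597, 0.183), RR gives ψ = 0.193, H_out = 5.648 kJ/mol
  T = 318.8 K: K = (3.079, 0.625, 0.188), RR gives ψ = 0.210, H_out = 6.468 kJ/mol
  T = 317.4 K: K = (3.039, 0.611, 0.185), RR gives ψ = 0.202, H_out = 6.061 kJ/mol
Linear interpolation between T = 317.4 (H_out = 6.061) and T = 318.8 (H_out = 6.468) on hF = 6.421 gives T ≈ 318.6 K, at which ψ = 0.21.

T = 318.6 K, V/F = 0.21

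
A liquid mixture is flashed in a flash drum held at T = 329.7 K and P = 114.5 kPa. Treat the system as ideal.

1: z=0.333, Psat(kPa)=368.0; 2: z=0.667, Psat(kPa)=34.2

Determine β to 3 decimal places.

β = 0.174

Raoult's law: Kᵢ = Pᵢˢᵃᵗ/P = Pᵢˢᵃᵗ/114.5.
  K_1 = 368.0/114.5 = 3.21397, K_2 = 34.2/114.5 = 0.29869
Material balance + equilibrium reduce to Σ zᵢ(Kᵢ−1)/(1+β(Kᵢ−1)) = 0.
g(0) = ΣzᵢKᵢ − 1 = 0.269 and g(1) = 1 − Σzᵢ/Kᵢ = -1.337, so a root lies in (0, 1).
Binary case is linear: z₁(K₁−1)(1+β(K₂−1)) + z₂(K₂−1)(1+β(K₁−1)) = 0
⇒ β = [z₁(K₁−1)+z₂(K₂−1)] / [−(K₁−1)(K₂−1)] = 0.2695/1.5527 = 0.174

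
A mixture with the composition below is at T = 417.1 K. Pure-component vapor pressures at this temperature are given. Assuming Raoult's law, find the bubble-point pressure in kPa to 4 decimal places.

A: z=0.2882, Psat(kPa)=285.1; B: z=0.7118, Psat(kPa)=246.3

At the bubble point ψ → 0, so ΣzᵢKᵢ = 1 with Kᵢ = Pᵢˢᵃᵗ/P ⇒ P = ΣzᵢPᵢˢᵃᵗ.
P = 0.2882·285.1 + 0.7118·246.3 = 257.4822 kPa

Pbub = 257.4822 kPa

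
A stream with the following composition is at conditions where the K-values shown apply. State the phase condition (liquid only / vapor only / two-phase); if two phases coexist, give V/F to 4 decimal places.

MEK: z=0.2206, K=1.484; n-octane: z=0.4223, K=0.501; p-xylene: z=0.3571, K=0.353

ΣzᵢKᵢ = 0.6650; Σzᵢ/Kᵢ = 2.0032.
Since ΣzᵢKᵢ < 1 the mixture is below its bubble point — single liquid phase.

liquid only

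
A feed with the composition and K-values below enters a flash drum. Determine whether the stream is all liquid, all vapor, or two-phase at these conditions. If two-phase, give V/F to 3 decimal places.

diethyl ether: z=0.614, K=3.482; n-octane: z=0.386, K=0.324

ΣzᵢKᵢ = 2.263; Σzᵢ/Kᵢ = 1.368.
Both exceed 1, so a two-phase solution exists.
Let ψ = V/F and solve Σ zᵢ(Kᵢ−1)/(1+ψ(Kᵢ−1)) = 0.
Iterate (Newton) starting at ψ = 0.6:
  ψ = 0.600: g = 0.1732, g' = -1.110 → ψ = 0.756
  ψ = 0.756: g = -0.0040, g' = -1.195 → ψ = 0.753
Converged at ψ = 0.753.

two-phase, V/F = 0.753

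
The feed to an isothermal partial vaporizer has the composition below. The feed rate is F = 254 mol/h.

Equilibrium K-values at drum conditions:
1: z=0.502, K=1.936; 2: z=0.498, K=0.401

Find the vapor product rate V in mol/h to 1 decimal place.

V = 77.7 mol/h

Material balance + equilibrium reduce to Σ zᵢ(Kᵢ−1)/(1+ψ(Kᵢ−1)) = 0.
g(0) = ΣzᵢKᵢ − 1 = 0.172 and g(1) = 1 − Σzᵢ/Kᵢ = -0.501, so a root lies in (0, 1).
Newton iteration, ψ⁰ = 0.5:
  ψ = 0.500: g = -0.1058, g' = -0.568 → ψ = 0.314
  ψ = 0.314: g = -0.0042, g' = -0.534 → ψ = 0.306
Converged at ψ = 0.306.
Then V = ψ·F = 0.3060·254 = 77.7 mol/h and L = F − V = 176.3 mol/h.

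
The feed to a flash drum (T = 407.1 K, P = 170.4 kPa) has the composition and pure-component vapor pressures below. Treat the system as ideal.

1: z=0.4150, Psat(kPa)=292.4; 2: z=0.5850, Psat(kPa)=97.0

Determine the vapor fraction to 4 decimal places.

ψ = 0.1464

Raoult's law: Kᵢ = Pᵢˢᵃᵗ/P = Pᵢˢᵃᵗ/170.4.
  K_1 = 292.4/170.4 = 1.715962, K_2 = 97.0/170.4 = 0.569249
Material balance + equilibrium reduce to Σ zᵢ(Kᵢ−1)/(1+ψ(Kᵢ−1)) = 0.
g(0) = ΣzᵢKᵢ − 1 = 0.0451 and g(1) = 1 − Σzᵢ/Kᵢ = -0.2695, so a root lies in (0, 1).
Binary case is linear: z₁(K₁−1)(1+ψ(K₂−1)) + z₂(K₂−1)(1+ψ(K₁−1)) = 0
⇒ ψ = [z₁(K₁−1)+z₂(K₂−1)] / [−(K₁−1)(K₂−1)] = 0.04513/0.30840 = 0.1464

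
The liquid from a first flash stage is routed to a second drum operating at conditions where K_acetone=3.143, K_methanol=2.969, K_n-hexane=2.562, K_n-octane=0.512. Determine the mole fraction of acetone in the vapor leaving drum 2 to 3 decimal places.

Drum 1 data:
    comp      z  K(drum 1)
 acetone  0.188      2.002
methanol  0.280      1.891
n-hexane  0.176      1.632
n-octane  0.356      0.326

y_acetone (drum 2) = 0.166

Drum 1:
Newton–Raphson from ψ₁ = 0.39:
  ψ₁ = 0.390: g = 0.0843, g' = -0.563 → ψ₁ = 0.540
  ψ₁ = 0.540: g = -0.0035, g' = -0.620 → ψ₁ = 0.534
Converged at ψ₁ = 0.534.
Drum-1 compositions:
  acetone: x = 0.122, y = 0.245
  methanol: x = 0.190, y = 0.359
  n-hexane: x = 0.132, y = 0.215
  n-octane: x = 0.556, y = 0.181
Drum-2 feed = drum-1 liquid: z₂ = (0.1225, 0.1897, 0.1316, 0.5562).
Drum 2:
Material balance + equilibrium reduce to Σ zᵢ(Kᵢ−1)/(1+ψ₂(Kᵢ−1)) = 0.
g(0) = ΣzᵢKᵢ − 1 = 0.570 and g(1) = 1 − Σzᵢ/Kᵢ = -0.241, so a root lies in (0, 1).
Newton iteration, ψ₂⁰ = 0.5:
  ψ₂ = 0.500: g = 0.0713, g' = -0.651 → ψ₂ = 0.610
  ψ₂ = 0.610: g = 0.0025, g' = -0.610 → ψ₂ = 0.614
Converged at ψ₂ = 0.614.
  acetone: x = 0.053, y = 0.166
  methanol: x = 0.086, y = 0.255
  n-hexane: x = 0.067, y = 0.172
  n-octane: x = 0.794, y = 0.407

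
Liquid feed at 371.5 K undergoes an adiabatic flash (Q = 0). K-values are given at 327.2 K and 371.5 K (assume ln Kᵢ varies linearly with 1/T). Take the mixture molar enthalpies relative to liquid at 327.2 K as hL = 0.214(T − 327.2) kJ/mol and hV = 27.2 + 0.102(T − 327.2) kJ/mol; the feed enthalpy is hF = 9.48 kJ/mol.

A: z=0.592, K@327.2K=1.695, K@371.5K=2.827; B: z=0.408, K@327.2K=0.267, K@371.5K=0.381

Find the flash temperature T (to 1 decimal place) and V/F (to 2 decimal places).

Adiabatic flash: solve Rachford–Rice at each trial T, then check hF = ψ·hV(T) + (1−ψ)·hL(T).
  T = 327.2 K: K = (1.695, 0.267), RR gives ψ = 0.221, H_out = 6.000 kJ/mol
  T = 371.5 K: K = (2.827, 0.381), RR gives ψ = 0.733, H_out = 25.782 kJ/mol
  T = 349.4 K: K = (2.226, 0.323), RR gives ψ = 0.541, H_out = 18.128 kJ/mol
  T = 338.3 K: K = (1.951, 0.294), RR gives ψ = 0.410, H_out = 13.021 kJ/mol
  T = 332.8 K: K = (1.822, 0.281), RR gives ψ = 0.327, H_out = 9.878 kJ/mol
  T = 330.0 K: K = (1.758, 0.274), RR gives ψ = 0.277, H_out = 8.043 kJ/mol
  T = 331.4 K: K = (1.790, 0.277), RR gives ψ = 0.302, H_out = 8.984 kJ/mol
Linear interpolation between T = 331.4 (H_out = 8.984) and T = 332.8 (H_out = 9.878) on hF = 9.48 gives T ≈ 332.2 K, at which ψ = 0.32.

T = 332.2 K, V/F = 0.32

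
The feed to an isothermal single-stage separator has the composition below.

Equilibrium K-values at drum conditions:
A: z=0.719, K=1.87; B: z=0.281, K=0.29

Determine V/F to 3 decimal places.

Rachford–Rice: g(V/F) = Σ zᵢ(Kᵢ−1)/(1+V/F(Kᵢ−1)) = 0.
Feasibility: ΣzᵢKᵢ = 1.426, Σzᵢ/Kᵢ = 1.353 — both > 1, two phases present.
Binary case is linear: z₁(K₁−1)(1+V/F(K₂−1)) + z₂(K₂−1)(1+V/F(K₁−1)) = 0
⇒ V/F = [z₁(K₁−1)+z₂(K₂−1)] / [−(K₁−1)(K₂−1)] = 0.4260/0.6177 = 0.690

V/F = 0.690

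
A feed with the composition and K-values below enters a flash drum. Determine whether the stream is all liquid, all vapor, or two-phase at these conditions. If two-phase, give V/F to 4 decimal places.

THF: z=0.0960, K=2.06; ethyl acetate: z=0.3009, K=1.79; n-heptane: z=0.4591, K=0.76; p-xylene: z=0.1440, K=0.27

ΣzᵢKᵢ = 1.1242; Σzᵢ/Kᵢ = 1.3521.
Both exceed 1, so a two-phase solution exists.
Rachford–Rice: g(ψ) = Σ zᵢ(Kᵢ−1)/(1+ψ(Kᵢ−1)) = 0.
Newton–Raphson from ψ = 0.51:
  ψ = 0.5100: g = -0.05753, g' = -0.3700 → ψ = 0.3545
  ψ = 0.3545: g = -0.00259, g' = -0.3429 → ψ = 0.3470
Converged at ψ = 0.3470.

two-phase, V/F = 0.3470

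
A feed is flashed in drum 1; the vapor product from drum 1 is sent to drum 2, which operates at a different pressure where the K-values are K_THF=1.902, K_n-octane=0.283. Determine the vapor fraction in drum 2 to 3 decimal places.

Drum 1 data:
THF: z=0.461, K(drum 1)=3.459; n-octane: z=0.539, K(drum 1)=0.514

Drum 1:
Newton–Raphson from ψ₁ = 0.38:
  ψ₁ = 0.380: g = 0.2647, g' = -0.936 → ψ₁ = 0.663
  ψ₁ = 0.663: g = 0.0447, g' = -0.680 → ψ₁ = 0.728
  ψ₁ = 0.728: g = 0.0006, g' = -0.663 → ψ₁ = 0.729
Converged at ψ₁ = 0.729.
Drum-1 compositions:
  THF: x = 0.165, y = 0.571
  n-octane: x = 0.835, y = 0.429
Drum-2 feed = drum-1 vapor: z₂ = (0.5708, 0.4292).
Drum 2:
Binary case is linear: z₁(K₁−1)(1+ψ₂(K₂−1)) + z₂(K₂−1)(1+ψ₂(K₁−1)) = 0
⇒ ψ₂ = [z₁(K₁−1)+z₂(K₂−1)] / [−(K₁−1)(K₂−1)] = 0.2072/0.6467 = 0.320
  THF: x = 0.443, y = 0.842
  n-octane: x = 0.557, y = 0.158

V/F (drum 2) = 0.320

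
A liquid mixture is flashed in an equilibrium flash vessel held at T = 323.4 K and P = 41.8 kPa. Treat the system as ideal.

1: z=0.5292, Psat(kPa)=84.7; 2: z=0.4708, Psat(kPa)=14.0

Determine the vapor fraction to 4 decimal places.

ψ = 0.3370

Raoult's law: Kᵢ = Pᵢˢᵃᵗ/P = Pᵢˢᵃᵗ/41.8.
  K_1 = 84.7/41.8 = 2.026316, K_2 = 14.0/41.8 = 0.334928
Material balance + equilibrium reduce to Σ zᵢ(Kᵢ−1)/(1+ψ(Kᵢ−1)) = 0.
g(0) = ΣzᵢKᵢ − 1 = 0.2300 and g(1) = 1 − Σzᵢ/Kᵢ = -0.6668, so a root lies in (0, 1).
Binary case is linear: z₁(K₁−1)(1+ψ(K₂−1)) + z₂(K₂−1)(1+ψ(K₁−1)) = 0
⇒ ψ = [z₁(K₁−1)+z₂(K₂−1)] / [−(K₁−1)(K₂−1)] = 0.23001/0.68257 = 0.3370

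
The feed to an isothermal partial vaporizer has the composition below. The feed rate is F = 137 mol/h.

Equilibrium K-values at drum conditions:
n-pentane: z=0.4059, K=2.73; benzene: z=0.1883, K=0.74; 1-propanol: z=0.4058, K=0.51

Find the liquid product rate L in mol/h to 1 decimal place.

L = 53.5 mol/h

Rachford–Rice: g(ψ) = Σ zᵢ(Kᵢ−1)/(1+ψ(Kᵢ−1)) = 0.
Check two-phase: ΣzᵢKᵢ = 1.4544 > 1 and Σzᵢ/Kᵢ = 1.1988 > 1, so g(0) = 0.4544 > 0 and g(1) = -0.1988 < 0.
Newton iteration, ψ⁰ = 0.5:
  ψ = 0.5000: g = 0.05688, g' = -0.5370 → ψ = 0.6059
  ψ = 0.6059: g = 0.00191, g' = -0.5046 → ψ = 0.6097
Converged at ψ = 0.6097.
Then V = ψ·F = 0.6097·137 = 83.5 mol/h and L = F − V = 53.5 mol/h.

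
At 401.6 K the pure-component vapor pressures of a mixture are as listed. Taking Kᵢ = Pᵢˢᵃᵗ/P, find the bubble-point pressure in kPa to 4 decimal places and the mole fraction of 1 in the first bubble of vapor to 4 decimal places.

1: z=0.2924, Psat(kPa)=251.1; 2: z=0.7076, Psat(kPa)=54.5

At the bubble point ψ → 0, so ΣzᵢKᵢ = 1 with Kᵢ = Pᵢˢᵃᵗ/P ⇒ P = ΣzᵢPᵢˢᵃᵗ.
P = 0.2924·251.1 + 0.7076·54.5 = 111.9858 kPa
yᵢ = zᵢPᵢˢᵃᵗ/P ⇒ y_1 = 0.2924·251.1/111.9858 = 0.6556

Pbub = 111.9858 kPa, y_1 = 0.6556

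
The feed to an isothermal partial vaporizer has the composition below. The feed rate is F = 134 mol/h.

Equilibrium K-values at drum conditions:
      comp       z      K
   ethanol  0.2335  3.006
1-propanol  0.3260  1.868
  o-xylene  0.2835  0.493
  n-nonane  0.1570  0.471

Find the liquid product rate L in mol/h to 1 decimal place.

L = 36.2 mol/h

Material balance + equilibrium reduce to Σ zᵢ(Kᵢ−1)/(1+V/F(Kᵢ−1)) = 0.
g(0) = ΣzᵢKᵢ − 1 = 0.5246 and g(1) = 1 − Σzᵢ/Kᵢ = -0.1606, so a root lies in (0, 1).
Iterate (Newton) starting at V/F = 0.34:
  V/F = 0.3400: g = 0.22202, g' = -0.6502 → V/F = 0.6814
  V/F = 0.6814: g = 0.02622, g' = -0.5422 → V/F = 0.7298
  V/F = 0.7298: g = -0.00010, g' = -0.5470 → V/F = 0.7296
Converged at V/F = 0.7296.
Then V = V/F·F = 0.7296·134 = 97.8 mol/h and L = F − V = 36.2 mol/h.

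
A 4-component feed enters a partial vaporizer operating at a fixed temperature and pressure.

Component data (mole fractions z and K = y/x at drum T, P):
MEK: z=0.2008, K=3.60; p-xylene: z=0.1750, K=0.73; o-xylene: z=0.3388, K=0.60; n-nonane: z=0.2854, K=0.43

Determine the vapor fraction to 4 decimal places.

ψ = 0.1549

Rachford–Rice: g(ψ) = Σ zᵢ(Kᵢ−1)/(1+ψ(Kᵢ−1)) = 0.
Check two-phase: ΣzᵢKᵢ = 1.1766 > 1 and Σzᵢ/Kᵢ = 1.5239 > 1, so g(0) = 0.1766 > 0 and g(1) = -0.5239 < 0.
Newton iteration, ψ⁰ = 0.41:
  ψ = 0.4100: g = -0.17483, g' = -0.5696 → ψ = 0.1031
  ψ = 0.1031: g = 0.04895, g' = -1.0214 → ψ = 0.1510
  ψ = 0.1510: g = 0.00340, g' = -0.8862 → ψ = 0.1548
  ψ = 0.1548: g = 0.00002, g' = -0.8770 → ψ = 0.1549
Converged at ψ = 0.1549.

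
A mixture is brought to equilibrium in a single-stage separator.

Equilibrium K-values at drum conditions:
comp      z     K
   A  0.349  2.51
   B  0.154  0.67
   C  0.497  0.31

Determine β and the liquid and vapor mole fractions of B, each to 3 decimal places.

β = 0.143, x_B = 0.162, y_B = 0.108

Iterate (Newton) starting at β = 0.61:
  β = 0.610: g = -0.3815, g' = -0.947 → β = 0.207
  β = 0.207: g = -0.0534, g' = -0.803 → β = 0.141
  β = 0.141: g = 0.0014, g' = -0.850 → β = 0.143
Converged at β = 0.143.
Compositions from xᵢ = zᵢ/(1+β(Kᵢ−1)), yᵢ = Kᵢxᵢ:
  A: x = 0.287, y = 0.721
  B: x = 0.162, y = 0.108
  C: x = 0.551, y = 0.171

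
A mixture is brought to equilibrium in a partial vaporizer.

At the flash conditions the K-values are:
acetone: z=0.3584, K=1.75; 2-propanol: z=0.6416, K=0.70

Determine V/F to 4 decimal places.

Material balance + equilibrium reduce to Σ zᵢ(Kᵢ−1)/(1+V/F(Kᵢ−1)) = 0.
Check two-phase: ΣzᵢKᵢ = 1.0763 > 1 and Σzᵢ/Kᵢ = 1.1214 > 1, so g(0) = 0.0763 > 0 and g(1) = -0.1214 < 0.
Newton–Raphson from V/F = 0.5:
  V/F = 0.5000: g = -0.03096, g' = -0.1866 → V/F = 0.3341
  V/F = 0.3341: g = 0.00103, g' = -0.2002 → V/F = 0.3392
Converged at V/F = 0.3392.

V/F = 0.3392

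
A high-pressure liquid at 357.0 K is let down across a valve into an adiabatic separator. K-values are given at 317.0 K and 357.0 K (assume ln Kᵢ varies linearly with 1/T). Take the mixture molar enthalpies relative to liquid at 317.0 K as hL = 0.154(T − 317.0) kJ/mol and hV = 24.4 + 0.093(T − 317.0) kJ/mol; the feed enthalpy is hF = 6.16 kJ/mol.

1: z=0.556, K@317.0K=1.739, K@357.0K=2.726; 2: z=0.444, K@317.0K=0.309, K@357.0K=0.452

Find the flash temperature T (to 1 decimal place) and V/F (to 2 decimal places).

Adiabatic flash: solve Rachford–Rice at each trial T, then check hF = ψ·hV(T) + (1−ψ)·hL(T).
  T = 317.0 K: K = (1.739, 0.309), RR gives ψ = 0.204, H_out = 4.973 kJ/mol
  T = 357.0 K: K = (2.726, 0.452), RR gives ψ = 0.757, H_out = 22.792 kJ/mol
  T = 337.0 K: K = (2.207, 0.378), RR gives ψ = 0.526, H_out = 15.269 kJ/mol
  T = 327.0 K: K = (1.966, 0.343), RR gives ψ = 0.386, H_out = 10.732 kJ/mol
  T = 322.0 K: K = (1.851, 0.326), RR gives ψ = 0.303, H_out = 8.064 kJ/mol
  T = 319.5 K: K = (1.794, 0.317), RR gives ψ = 0.256, H_out = 6.582 kJ/mol
  T = 318.2 K: K = (1.766, 0.313), RR gives ψ = 0.229, H_out = 5.763 kJ/mol
Linear interpolation between T = 318.2 (H_out = 5.763) and T = 319.5 (H_out = 6.582) on hF = 6.16 gives T ≈ 318.8 K, at which ψ = 0.24.

T = 318.8 K, V/F = 0.24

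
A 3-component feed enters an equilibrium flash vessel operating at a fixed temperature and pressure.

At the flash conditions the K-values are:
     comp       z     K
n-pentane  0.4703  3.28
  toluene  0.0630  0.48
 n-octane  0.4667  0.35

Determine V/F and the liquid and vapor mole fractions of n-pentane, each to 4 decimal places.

V/F = 0.5074, x_n-pentane = 0.2180, y_n-pentane = 0.7152

Rachford–Rice: g(V/F) = Σ zᵢ(Kᵢ−1)/(1+V/F(Kᵢ−1)) = 0.
Check two-phase: ΣzᵢKᵢ = 1.7362 > 1 and Σzᵢ/Kᵢ = 1.6081 > 1, so g(0) = 0.7362 > 0 and g(1) = -0.6081 < 0.
Newton iteration, V/F⁰ = 0.53:
  V/F = 0.5300: g = -0.02246, g' = -0.9927 → V/F = 0.5074
Converged at V/F = 0.5074.
Compositions from xᵢ = zᵢ/(1+V/F(Kᵢ−1)), yᵢ = Kᵢxᵢ:
  n-pentane: x = 0.2180, y = 0.7152
  toluene: x = 0.0856, y = 0.0411
  n-octane: x = 0.6964, y = 0.2437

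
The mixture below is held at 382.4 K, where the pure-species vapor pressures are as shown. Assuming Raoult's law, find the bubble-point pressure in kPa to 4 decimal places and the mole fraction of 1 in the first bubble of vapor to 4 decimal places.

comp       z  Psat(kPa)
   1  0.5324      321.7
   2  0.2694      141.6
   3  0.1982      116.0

Pbub = 232.4113 kPa, y_1 = 0.7369

At the bubble point ψ → 0, so ΣzᵢKᵢ = 1 with Kᵢ = Pᵢˢᵃᵗ/P ⇒ P = ΣzᵢPᵢˢᵃᵗ.
P = 0.5324·321.7 + 0.2694·141.6 + 0.1982·116.0 = 232.4113 kPa
yᵢ = zᵢPᵢˢᵃᵗ/P ⇒ y_1 = 0.5324·321.7/232.4113 = 0.7369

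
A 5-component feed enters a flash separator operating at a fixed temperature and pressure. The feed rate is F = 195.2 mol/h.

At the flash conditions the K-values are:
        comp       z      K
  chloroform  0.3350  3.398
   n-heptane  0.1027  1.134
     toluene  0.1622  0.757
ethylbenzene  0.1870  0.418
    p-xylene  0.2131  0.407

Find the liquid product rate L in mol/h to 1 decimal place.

L = 97.5 mol/h

Newton–Raphson from β = 0.5:
  β = 0.5000: g = 0.00022, g' = -0.6898 → β = 0.5003
Converged at β = 0.5003.
Then V = β·F = 0.5003·195.2 = 97.7 mol/h and L = F − V = 97.5 mol/h.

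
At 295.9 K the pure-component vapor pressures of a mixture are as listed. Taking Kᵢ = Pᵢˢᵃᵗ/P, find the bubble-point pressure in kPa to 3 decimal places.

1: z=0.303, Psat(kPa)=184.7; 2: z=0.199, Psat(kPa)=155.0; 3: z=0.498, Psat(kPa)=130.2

Pbub = 151.649 kPa

At the bubble point ψ → 0, so ΣzᵢKᵢ = 1 with Kᵢ = Pᵢˢᵃᵗ/P ⇒ P = ΣzᵢPᵢˢᵃᵗ.
P = 0.303·184.7 + 0.199·155.0 + 0.498·130.2 = 151.649 kPa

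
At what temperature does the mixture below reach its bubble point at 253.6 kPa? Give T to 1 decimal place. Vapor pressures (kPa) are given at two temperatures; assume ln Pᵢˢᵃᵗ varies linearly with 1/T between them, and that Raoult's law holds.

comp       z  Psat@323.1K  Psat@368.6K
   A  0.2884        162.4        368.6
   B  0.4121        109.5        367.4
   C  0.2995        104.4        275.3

Bubble-point temperature: ΣzᵢPᵢˢᵃᵗ(T) = P. Interpolate ln Pᵢˢᵃᵗ = aᵢ + bᵢ/T.
  T = 323.1 K: ΣzᵢPᵢˢᵃᵗ = 123.23 kPa
  T = 368.6 K: ΣzᵢPᵢˢᵃᵗ = 340.16 kPa
  T = 345.9 K: ΣzᵢPᵢˢᵃᵗ = 211.16 kPa
  T = 357.2 K: ΣzᵢPᵢˢᵃᵗ = 269.55 kPa
  T = 351.5 K: ΣzᵢPᵢˢᵃᵗ = 238.73 kPa
  T = 354.4 K: ΣzᵢPᵢˢᵃᵗ = 254.05 kPa
Interpolating between 351.5 K and 354.4 K gives T ≈ 354.3 K.

T = 354.3 K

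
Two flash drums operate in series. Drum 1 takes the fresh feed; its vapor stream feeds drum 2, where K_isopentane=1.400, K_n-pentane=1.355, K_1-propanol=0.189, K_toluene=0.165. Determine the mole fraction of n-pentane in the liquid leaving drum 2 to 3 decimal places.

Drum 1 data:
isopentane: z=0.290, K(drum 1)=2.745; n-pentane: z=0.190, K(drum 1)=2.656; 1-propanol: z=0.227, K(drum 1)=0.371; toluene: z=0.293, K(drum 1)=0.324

x_n-pentane (drum 2) = 0.270

Drum 1:
Rachford–Rice: g(ψ₁) = Σ zᵢ(Kᵢ−1)/(1+ψ₁(Kᵢ−1)) = 0.
Check two-phase: ΣzᵢKᵢ = 1.480 > 1 and Σzᵢ/Kᵢ = 1.693 > 1, so g(0) = 0.480 > 0 and g(1) = -0.693 < 0.
Iterate (Newton) starting at ψ₁ = 0.5:
  ψ₁ = 0.500: g = -0.0651, g' = -0.904 → ψ₁ = 0.428
Converged at ψ₁ = 0.428.
Drum-1 compositions:
  isopentane: x = 0.166, y = 0.456
  n-pentane: x = 0.111, y = 0.295
  1-propanol: x = 0.311, y = 0.115
  toluene: x = 0.412, y = 0.134
Drum-2 feed = drum-1 vapor: z₂ = (0.4558, 0.2954, 0.1152, 0.1335).
Drum 2:
Let ψ₂ = V/F and solve Σ zᵢ(Kᵢ−1)/(1+ψ₂(Kᵢ−1)) = 0.
Check two-phase: ΣzᵢKᵢ = 1.082 > 1 and Σzᵢ/Kᵢ = 1.963 > 1, so g(0) = 0.082 > 0 and g(1) = -0.963 < 0.
Iterate (Newton) starting at ψ₂ = 0.5:
  ψ₂ = 0.500: g = -0.1076, g' = -0.566 → ψ₂ = 0.310
  ψ₂ = 0.310: g = -0.0186, g' = -0.393 → ψ₂ = 0.263
  ψ₂ = 0.263: g = -0.0006, g' = -0.366 → ψ₂ = 0.261
Converged at ψ₂ = 0.261.
  isopentane: x = 0.413, y = 0.578
  n-pentane: x = 0.270, y = 0.366
  1-propanol: x = 0.146, y = 0.028
  toluene: x = 0.171, y = 0.028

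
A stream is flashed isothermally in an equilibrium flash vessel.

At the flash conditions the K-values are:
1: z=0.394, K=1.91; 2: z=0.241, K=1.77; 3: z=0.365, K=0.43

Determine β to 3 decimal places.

β = 0.687

Let β = V/F and solve Σ zᵢ(Kᵢ−1)/(1+β(Kᵢ−1)) = 0.
Feasibility: ΣzᵢKᵢ = 1.336, Σzᵢ/Kᵢ = 1.191 — both > 1, two phases present.
Iterate (Newton) starting at β = 0.53:
  β = 0.530: g = 0.0756, g' = -0.464 → β = 0.693
  β = 0.693: g = -0.0029, g' = -0.507 → β = 0.687
Converged at β = 0.687.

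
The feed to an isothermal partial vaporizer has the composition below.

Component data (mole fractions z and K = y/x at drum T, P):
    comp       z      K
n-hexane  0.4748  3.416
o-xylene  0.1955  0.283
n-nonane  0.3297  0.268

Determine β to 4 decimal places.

β = 0.4362

Let β = V/F and solve Σ zᵢ(Kᵢ−1)/(1+β(Kᵢ−1)) = 0.
g(0) = ΣzᵢKᵢ − 1 = 0.7656 and g(1) = 1 − Σzᵢ/Kᵢ = -1.0600, so a root lies in (0, 1).
Iterate (Newton) starting at β = 0.5:
  β = 0.5000: g = -0.07964, g' = -1.2522 → β = 0.4364
  β = 0.4364: g = -0.00024, g' = -1.2510 → β = 0.4362
Converged at β = 0.4362.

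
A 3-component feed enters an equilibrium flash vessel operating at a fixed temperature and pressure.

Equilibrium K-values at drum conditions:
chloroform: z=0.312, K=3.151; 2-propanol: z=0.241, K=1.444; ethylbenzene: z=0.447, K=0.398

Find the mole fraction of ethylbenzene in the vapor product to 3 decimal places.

y_ethylbenzene = 0.263

Material balance + equilibrium reduce to Σ zᵢ(Kᵢ−1)/(1+ψ(Kᵢ−1)) = 0.
Feasibility: ΣzᵢKᵢ = 1.509, Σzᵢ/Kᵢ = 1.389 — both > 1, two phases present.
Newton iteration, ψ⁰ = 0.43:
  ψ = 0.430: g = 0.0754, g' = -0.718 → ψ = 0.535
  ψ = 0.535: g = 0.0015, g' = -0.696 → ψ = 0.537
Converged at ψ = 0.537.
Compositions from xᵢ = zᵢ/(1+ψ(Kᵢ−1)), yᵢ = Kᵢxᵢ:
  chloroform: x = 0.145, y = 0.456
  2-propanol: x = 0.195, y = 0.281
  ethylbenzene: x = 0.661, y = 0.263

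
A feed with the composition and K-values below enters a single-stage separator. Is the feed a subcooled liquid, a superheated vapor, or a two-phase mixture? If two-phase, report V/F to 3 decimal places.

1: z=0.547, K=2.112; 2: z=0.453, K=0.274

ΣzᵢKᵢ = 1.279; Σzᵢ/Kᵢ = 1.912.
Both exceed 1, so a two-phase solution exists.
Binary case is linear: z₁(K₁−1)(1+ψ(K₂−1)) + z₂(K₂−1)(1+ψ(K₁−1)) = 0
⇒ ψ = [z₁(K₁−1)+z₂(K₂−1)] / [−(K₁−1)(K₂−1)] = 0.2794/0.8073 = 0.346

two-phase, V/F = 0.346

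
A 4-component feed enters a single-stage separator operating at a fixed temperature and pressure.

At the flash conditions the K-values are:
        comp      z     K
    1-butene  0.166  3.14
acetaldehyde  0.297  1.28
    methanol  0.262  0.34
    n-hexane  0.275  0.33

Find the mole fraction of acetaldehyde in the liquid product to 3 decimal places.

x_acetaldehyde = 0.290

Rachford–Rice: g(β) = Σ zᵢ(Kᵢ−1)/(1+β(Kᵢ−1)) = 0.
Feasibility: ΣzᵢKᵢ = 1.081, Σzᵢ/Kᵢ = 1.889 — both > 1, two phases present.
Newton iteration, β⁰ = 0.5:
  β = 0.500: g = -0.2906, g' = -0.729 → β = 0.101
  β = 0.101: g = -0.0101, g' = -0.809 → β = 0.089
Converged at β = 0.089.
Compositions from xᵢ = zᵢ/(1+β(Kᵢ−1)), yᵢ = Kᵢxᵢ:
  1-butene: x = 0.139, y = 0.438
  acetaldehyde: x = 0.290, y = 0.371
  methanol: x = 0.278, y = 0.095
  n-hexane: x = 0.292, y = 0.096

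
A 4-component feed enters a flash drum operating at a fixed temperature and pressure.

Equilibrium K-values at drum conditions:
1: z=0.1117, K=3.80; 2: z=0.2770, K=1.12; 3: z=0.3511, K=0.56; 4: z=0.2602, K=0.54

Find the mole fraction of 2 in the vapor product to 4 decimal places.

Newton iteration, V/F⁰ = 0.5:
  V/F = 0.5000: g = -0.19183, g' = -0.3602 → V/F = 0.0000
  V/F = 0.0000: g = 0.07182, g' = -1.0027 → V/F = 0.0716
  V/F = 0.0716: g = 0.01019, g' = -0.7428 → V/F = 0.0853
  V/F = 0.0853: g = 0.00025, g' = -0.7074 → V/F = 0.0857
Converged at V/F = 0.0857.
Compositions from xᵢ = zᵢ/(1+V/F(Kᵢ−1)), yᵢ = Kᵢxᵢ:
  1: x = 0.0901, y = 0.3423
  2: x = 0.2742, y = 0.3071
  3: x = 0.3649, y = 0.2043
  4: x = 0.2709, y = 0.1463

y_2 = 0.3071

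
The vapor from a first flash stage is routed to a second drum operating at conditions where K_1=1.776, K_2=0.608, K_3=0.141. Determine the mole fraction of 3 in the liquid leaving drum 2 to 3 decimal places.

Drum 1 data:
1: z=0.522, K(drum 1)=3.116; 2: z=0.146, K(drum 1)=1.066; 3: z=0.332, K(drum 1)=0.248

x_3 (drum 2) = 0.334

Drum 1:
Rachford–Rice: g(ψ₁) = Σ zᵢ(Kᵢ−1)/(1+ψ₁(Kᵢ−1)) = 0.
g(0) = ΣzᵢKᵢ − 1 = 0.865 and g(1) = 1 − Σzᵢ/Kᵢ = -0.643, so a root lies in (0, 1).
Iterate (Newton) starting at ψ₁ = 0.5:
  ψ₁ = 0.500: g = 0.1459, g' = -1.035 → ψ₁ = 0.641
  ψ₁ = 0.641: g = -0.0041, g' = -1.121 → ψ₁ = 0.637
Converged at ψ₁ = 0.637.
Drum-1 compositions:
  1: x = 0.222, y = 0.693
  2: x = 0.140, y = 0.149
  3: x = 0.638, y = 0.158
Drum-2 feed = drum-1 vapor: z₂ = (0.6925, 0.1494, 0.1581).
Drum 2:
Material balance + equilibrium reduce to Σ zᵢ(Kᵢ−1)/(1+ψ₂(Kᵢ−1)) = 0.
Feasibility: ΣzᵢKᵢ = 1.343, Σzᵢ/Kᵢ = 1.757 — both > 1, two phases present.
Iterate (Newton) starting at ψ₂ = 0.35:
  ψ₂ = 0.350: g = 0.1605, g' = -0.527 → ψ₂ = 0.654
  ψ₂ = 0.654: g = -0.0326, g' = -0.834 → ψ₂ = 0.615
  ψ₂ = 0.615: g = -0.0016, g' = -0.756 → ψ₂ = 0.613
Converged at ψ₂ = 0.613.
  1: x = 0.469, y = 0.833
  2: x = 0.197, y = 0.120
  3: x = 0.334, y = 0.047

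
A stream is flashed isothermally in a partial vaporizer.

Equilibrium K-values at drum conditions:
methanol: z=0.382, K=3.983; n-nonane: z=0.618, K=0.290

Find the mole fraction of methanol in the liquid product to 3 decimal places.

Material balance + equilibrium reduce to Σ zᵢ(Kᵢ−1)/(1+ψ(Kᵢ−1)) = 0.
Check two-phase: ΣzᵢKᵢ = 1.701 > 1 and Σzᵢ/Kᵢ = 2.227 > 1, so g(0) = 0.701 > 0 and g(1) = -1.227 < 0.
Newton–Raphson from ψ = 0.41:
  ψ = 0.410: g = -0.1064, g' = -1.308 → ψ = 0.329
  ψ = 0.329: g = 0.0031, g' = -1.397 → ψ = 0.331
Converged at ψ = 0.331.
Compositions from xᵢ = zᵢ/(1+ψ(Kᵢ−1)), yᵢ = Kᵢxᵢ:
  methanol: x = 0.192, y = 0.766
  n-nonane: x = 0.808, y = 0.234

x_methanol = 0.192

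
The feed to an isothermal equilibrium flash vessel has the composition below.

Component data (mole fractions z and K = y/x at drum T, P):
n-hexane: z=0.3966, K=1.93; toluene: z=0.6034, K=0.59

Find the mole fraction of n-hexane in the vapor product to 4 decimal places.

Let ψ = V/F and solve Σ zᵢ(Kᵢ−1)/(1+ψ(Kᵢ−1)) = 0.
Check two-phase: ΣzᵢKᵢ = 1.1214 > 1 and Σzᵢ/Kᵢ = 1.2282 > 1, so g(0) = 0.1214 > 0 and g(1) = -0.2282 < 0.
Binary case is linear: z₁(K₁−1)(1+ψ(K₂−1)) + z₂(K₂−1)(1+ψ(K₁−1)) = 0
⇒ ψ = [z₁(K₁−1)+z₂(K₂−1)] / [−(K₁−1)(K₂−1)] = 0.12144/0.38130 = 0.3185
Compositions from xᵢ = zᵢ/(1+ψ(Kᵢ−1)), yᵢ = Kᵢxᵢ:
  n-hexane: x = 0.3060, y = 0.5905
  toluene: x = 0.6940, y = 0.4095

y_n-hexane = 0.5905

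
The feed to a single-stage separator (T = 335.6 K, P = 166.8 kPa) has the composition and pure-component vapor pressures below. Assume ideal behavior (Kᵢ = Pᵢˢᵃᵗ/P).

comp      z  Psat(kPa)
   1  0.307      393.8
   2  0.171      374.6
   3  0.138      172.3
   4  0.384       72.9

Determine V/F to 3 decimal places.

Raoult's law: Kᵢ = Pᵢˢᵃᵗ/P = Pᵢˢᵃᵗ/166.8.
  K_1 = 393.8/166.8 = 2.36091, K_2 = 374.6/166.8 = 2.24580, K_3 = 172.3/166.8 = 1.03297, K_4 = 72.9/166.8 = 0.43705
Iterate (Newton) starting at V/F = 0.5:
  V/F = 0.500: g = 0.0835, g' = -0.538 → V/F = 0.655
Converged at V/F = 0.655.

V/F = 0.655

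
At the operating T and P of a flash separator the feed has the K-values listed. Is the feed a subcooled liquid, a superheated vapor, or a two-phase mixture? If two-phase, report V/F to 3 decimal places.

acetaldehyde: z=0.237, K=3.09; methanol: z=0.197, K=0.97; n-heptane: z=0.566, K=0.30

ΣzᵢKᵢ = 1.093; Σzᵢ/Kᵢ = 2.166.
Both exceed 1, so a two-phase solution exists.
Material balance + equilibrium reduce to Σ zᵢ(Kᵢ−1)/(1+ψ(Kᵢ−1)) = 0.
Newton iteration, ψ⁰ = 0.53:
  ψ = 0.530: g = -0.4009, g' = -0.934 → ψ = 0.101
  ψ = 0.101: g = -0.0232, g' = -1.027 → ψ = 0.078
  ψ = 0.078: g = 0.0005, g' = -1.075 → ψ = 0.079
Converged at ψ = 0.079.

two-phase, V/F = 0.079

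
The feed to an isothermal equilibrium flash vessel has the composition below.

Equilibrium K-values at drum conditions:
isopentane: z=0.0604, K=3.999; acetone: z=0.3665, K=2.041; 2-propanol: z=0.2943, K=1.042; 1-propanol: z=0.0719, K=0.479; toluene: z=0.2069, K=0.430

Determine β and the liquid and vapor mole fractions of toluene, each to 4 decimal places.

β = 0.7830, x_toluene = 0.3737, y_toluene = 0.1607

Let β = V/F and solve Σ zᵢ(Kᵢ−1)/(1+β(Kᵢ−1)) = 0.
g(0) = ΣzᵢKᵢ − 1 = 0.4196 and g(1) = 1 − Σzᵢ/Kᵢ = -0.1084, so a root lies in (0, 1).
Newton–Raphson from β = 0.5:
  β = 0.5000: g = 0.11990, g' = -0.4264 → β = 0.7812
  β = 0.7812: g = 0.00081, g' = -0.4439 → β = 0.7830
Converged at β = 0.7830.
Compositions from xᵢ = zᵢ/(1+β(Kᵢ−1)), yᵢ = Kᵢxᵢ:
  isopentane: x = 0.0180, y = 0.0721
  acetone: x = 0.2019, y = 0.4121
  2-propanol: x = 0.2849, y = 0.2969
  1-propanol: x = 0.1214, y = 0.0582
  toluene: x = 0.3737, y = 0.1607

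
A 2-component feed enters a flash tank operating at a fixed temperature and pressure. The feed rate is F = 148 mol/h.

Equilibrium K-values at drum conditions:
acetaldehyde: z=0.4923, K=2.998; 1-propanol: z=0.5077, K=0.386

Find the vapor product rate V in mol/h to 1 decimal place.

V = 81.1 mol/h

Rachford–Rice: g(β) = Σ zᵢ(Kᵢ−1)/(1+β(Kᵢ−1)) = 0.
g(0) = ΣzᵢKᵢ − 1 = 0.6719 and g(1) = 1 − Σzᵢ/Kᵢ = -0.4795, so a root lies in (0, 1).
Newton iteration, β⁰ = 0.43:
  β = 0.4300: g = 0.10552, g' = -0.9219 → β = 0.5444
  β = 0.5444: g = 0.00286, g' = -0.8828 → β = 0.5477
Converged at β = 0.5477.
Then V = β·F = 0.5477·148 = 81.1 mol/h and L = F − V = 66.9 mol/h.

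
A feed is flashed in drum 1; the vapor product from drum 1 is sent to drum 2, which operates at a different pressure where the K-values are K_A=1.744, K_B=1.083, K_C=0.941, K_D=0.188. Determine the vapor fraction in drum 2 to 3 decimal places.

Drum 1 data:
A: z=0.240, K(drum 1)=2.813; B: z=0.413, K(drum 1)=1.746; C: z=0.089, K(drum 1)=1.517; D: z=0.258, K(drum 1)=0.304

Drum 1:
Rachford–Rice: g(ψ₁) = Σ zᵢ(Kᵢ−1)/(1+ψ₁(Kᵢ−1)) = 0.
Check two-phase: ΣzᵢKᵢ = 1.610 > 1 and Σzᵢ/Kᵢ = 1.229 > 1, so g(0) = 0.610 > 0 and g(1) = -0.229 < 0.
Newton–Raphson from ψ₁ = 0.44:
  ψ₁ = 0.440: g = 0.2527, g' = -0.650 → ψ₁ = 0.829
  ψ₁ = 0.829: g = -0.0279, g' = -0.923 → ψ₁ = 0.799
  ψ₁ = 0.799: g = -0.0009, g' = -0.867 → ψ₁ = 0.798
Converged at ψ₁ = 0.798.
Drum-1 compositions:
  A: x = 0.098, y = 0.276
  B: x = 0.259, y = 0.452
  C: x = 0.063, y = 0.096
  D: x = 0.580, y = 0.176
Drum-2 feed = drum-1 vapor: z₂ = (0.2760, 0.4521, 0.0956, 0.1763).
Drum 2:
Newton iteration, ψ₂⁰ = 0.5:
  ψ₂ = 0.500: g = -0.0611, g' = -0.414 → ψ₂ = 0.352
  ψ₂ = 0.352: g = -0.0071, g' = -0.327 → ψ₂ = 0.331
  ψ₂ = 0.331: g = -0.0001, g' = -0.319 → ψ₂ = 0.330
Converged at ψ₂ = 0.330.
  A: x = 0.222, y = 0.386
  B: x = 0.440, y = 0.477
  C: x = 0.097, y = 0.092
  D: x = 0.241, y = 0.045

V/F (drum 2) = 0.330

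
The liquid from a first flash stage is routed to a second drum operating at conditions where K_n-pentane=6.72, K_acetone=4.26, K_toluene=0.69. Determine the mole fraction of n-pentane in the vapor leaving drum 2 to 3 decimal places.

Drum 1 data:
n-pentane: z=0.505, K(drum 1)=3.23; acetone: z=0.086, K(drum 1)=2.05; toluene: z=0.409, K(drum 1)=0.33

Drum 1:
Rachford–Rice: g(ψ₁) = Σ zᵢ(Kᵢ−1)/(1+ψ₁(Kᵢ−1)) = 0.
g(0) = ΣzᵢKᵢ − 1 = 0.942 and g(1) = 1 − Σzᵢ/Kᵢ = -0.438, so a root lies in (0, 1).
Iterate (Newton) starting at ψ₁ = 0.36:
  ψ₁ = 0.360: g = 0.3291, g' = -1.141 → ψ₁ = 0.648
  ψ₁ = 0.648: g = 0.0298, g' = -1.027 → ψ₁ = 0.677
Converged at ψ₁ = 0.677.
Drum-1 compositions:
  n-pentane: x = 0.201, y = 0.650
  acetone: x = 0.050, y = 0.103
  toluene: x = 0.749, y = 0.247
Drum-2 feed = drum-1 liquid: z₂ = (0.2012, 0.0503, 0.7485).
Drum 2:
Let ψ₂ = V/F and solve Σ zᵢ(Kᵢ−1)/(1+ψ₂(Kᵢ−1)) = 0.
Check two-phase: ΣzᵢKᵢ = 2.083 > 1 and Σzᵢ/Kᵢ = 1.127 > 1, so g(0) = 1.083 > 0 and g(1) = -0.127 < 0.
Newton–Raphson from ψ₂ = 0.5:
  ψ₂ = 0.500: g = 0.0859, g' = -0.620 → ψ₂ = 0.639
  ψ₂ = 0.639: g = 0.0113, g' = -0.472 → ψ₂ = 0.662
  ψ₂ = 0.662: g = 0.0002, g' = -0.455 → ψ₂ = 0.663
Converged at ψ₂ = 0.663.
  n-pentane: x = 0.042, y = 0.282
  acetone: x = 0.016, y = 0.068
  toluene: x = 0.942, y = 0.650

y_n-pentane (drum 2) = 0.282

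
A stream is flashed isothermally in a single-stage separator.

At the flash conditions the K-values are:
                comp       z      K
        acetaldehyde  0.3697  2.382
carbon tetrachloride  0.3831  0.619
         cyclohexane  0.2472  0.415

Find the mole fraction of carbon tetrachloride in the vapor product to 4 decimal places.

y_carbon tetrachloride = 0.2723

Rachford–Rice: g(V/F) = Σ zᵢ(Kᵢ−1)/(1+V/F(Kᵢ−1)) = 0.
Check two-phase: ΣzᵢKᵢ = 1.2204 > 1 and Σzᵢ/Kᵢ = 1.3698 > 1, so g(0) = 0.2204 > 0 and g(1) = -0.3698 < 0.
Newton iteration, V/F⁰ = 0.33:
  V/F = 0.3300: g = 0.00474, g' = -0.5357 → V/F = 0.3388
  V/F = 0.3388: g = 0.00001, g' = -0.5324 → V/F = 0.3389
Converged at V/F = 0.3389.
Compositions from xᵢ = zᵢ/(1+V/F(Kᵢ−1)), yᵢ = Kᵢxᵢ:
  acetaldehyde: x = 0.2518, y = 0.5998
  carbon tetrachloride: x = 0.4399, y = 0.2723
  cyclohexane: x = 0.3083, y = 0.1280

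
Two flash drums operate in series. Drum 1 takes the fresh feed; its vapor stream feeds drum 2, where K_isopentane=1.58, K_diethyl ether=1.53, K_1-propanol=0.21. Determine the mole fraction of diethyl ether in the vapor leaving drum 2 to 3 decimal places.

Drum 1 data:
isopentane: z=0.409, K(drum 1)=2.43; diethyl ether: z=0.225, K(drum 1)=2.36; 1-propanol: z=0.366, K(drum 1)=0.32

Drum 1:
Material balance + equilibrium reduce to Σ zᵢ(Kᵢ−1)/(1+ψ₁(Kᵢ−1)) = 0.
Feasibility: ΣzᵢKᵢ = 1.642, Σzᵢ/Kᵢ = 1.407 — both > 1, two phases present.
Newton iteration, ψ₁⁰ = 0.52:
  ψ₁ = 0.520: g = 0.1297, g' = -0.823 → ψ₁ = 0.678
  ψ₁ = 0.678: g = -0.0052, g' = -0.910 → ψ₁ = 0.672
Converged at ψ₁ = 0.672.
Drum-1 compositions:
  isopentane: x = 0.209, y = 0.507
  diethyl ether: x = 0.118, y = 0.277
  1-propanol: x = 0.674, y = 0.216
Drum-2 feed = drum-1 vapor: z₂ = (0.5069, 0.2775, 0.2156).
Drum 2:
Material balance + equilibrium reduce to Σ zᵢ(Kᵢ−1)/(1+ψ₂(Kᵢ−1)) = 0.
g(0) = ΣzᵢKᵢ − 1 = 0.271 and g(1) = 1 − Σzᵢ/Kᵢ = -0.529, so a root lies in (0, 1).
Newton–Raphson from ψ₂ = 0.53:
  ψ₂ = 0.530: g = 0.0466, g' = -0.546 → ψ₂ = 0.616
  ψ₂ = 0.616: g = -0.0040, g' = -0.647 → ψ₂ = 0.609
Converged at ψ₂ = 0.609.
  isopentane: x = 0.375, y = 0.592
  diethyl ether: x = 0.210, y = 0.321
  1-propanol: x = 0.416, y = 0.087

y_diethyl ether (drum 2) = 0.321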